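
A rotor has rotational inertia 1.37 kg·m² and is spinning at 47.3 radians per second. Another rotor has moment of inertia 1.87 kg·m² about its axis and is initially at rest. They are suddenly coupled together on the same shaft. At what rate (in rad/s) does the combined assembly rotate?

|ω_f| ≈ 20.0 rad/s

The coupling torques are internal; angular momentum about the shared axis is conserved.
Taking A's sense as positive: L = (1.370)(47.3) = 64.80 kg·m²·rad/s.
Combined I = 1.370 + 1.870 = 3.240 kg·m².
ω_f = L / I = 64.80 / 3.240 = 20.00 rad/s.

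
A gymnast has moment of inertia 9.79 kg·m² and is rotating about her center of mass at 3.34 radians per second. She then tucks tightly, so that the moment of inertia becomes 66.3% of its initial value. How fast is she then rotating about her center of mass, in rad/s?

ω₂ ≈ 5.04 rad/s

No external torque acts about the spin axis, so angular momentum is conserved.
I₂ = 0.663 × 9.79 = 6.491 kg·m².
ω₂ = I₁ω₁ / I₂ = (9.790)(3.34 rad/s) / (6.491) = 5.038 rad/s.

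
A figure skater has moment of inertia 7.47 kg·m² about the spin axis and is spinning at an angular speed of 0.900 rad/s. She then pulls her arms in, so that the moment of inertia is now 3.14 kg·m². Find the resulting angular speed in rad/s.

ω₂ ≈ 2.14 rad/s

With no external torque about the axis, L is conserved: I₁ω₁ = I₂ω₂.
ω₂ = I₁ω₁ / I₂ = (7.470)(0.900 rad/s) / (3.140) = 2.141 rad/s.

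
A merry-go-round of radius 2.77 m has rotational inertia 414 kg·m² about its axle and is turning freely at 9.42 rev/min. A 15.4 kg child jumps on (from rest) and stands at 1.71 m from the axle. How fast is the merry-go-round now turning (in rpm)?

ω_f ≈ 8.50 rpm

No external torque acts about the axle; L_before = L_after.
Added inertia Σmr² = (15.4)(1.71)² = 45.03 kg·m²; I_f = 414.0 + 45.03 = 459.0 kg·m².
ω_f = I_p ω_i / I_f = (414.0)(9.42) / 459.0 = 8.496 rpm.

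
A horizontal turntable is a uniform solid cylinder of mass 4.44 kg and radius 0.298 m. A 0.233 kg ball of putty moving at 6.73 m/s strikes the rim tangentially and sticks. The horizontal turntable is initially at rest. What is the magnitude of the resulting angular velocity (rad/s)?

|ω_f| ≈ 2.15 rad/s

The axle reaction passes through the axle and exerts no torque about it; angular momentum about the axle is conserved through the impact.
I_p = ½(4.44)(0.298)² = 0.1971 kg·m². Taking the sense of the ball of putty's angular momentum as positive, L_{ball} = m v R = (0.233)(6.73)(0.298) = 0.4673 kg·m²/s.
L_i = 0 + 0.4673 = 0.4673 kg·m²/s.
After sticking, I_f = I_p + m R² = 0.1971 + (0.233)(0.298)² = 0.2178 kg·m².
ω_f = L_i / I_f = 0.4673 / 0.2178 = 2.145 rad/s.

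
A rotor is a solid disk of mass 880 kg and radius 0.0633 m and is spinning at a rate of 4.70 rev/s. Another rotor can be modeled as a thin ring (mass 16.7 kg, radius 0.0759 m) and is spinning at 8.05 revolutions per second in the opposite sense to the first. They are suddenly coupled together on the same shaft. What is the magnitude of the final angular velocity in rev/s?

No external torque acts about the common axis, so total angular momentum is conserved.
Moments of inertia: I_A = ½(880)(0.0633)² = 1.763 kg·m²; I_B = (16.7)(0.0759)² = 0.09621 kg·m².
Taking A's sense as positive: L = (1.763)(4.70) − (0.09621)(8.05) = 7.512 kg·m²·rev/s.
Combined I = 1.763 + 0.09621 = 1.859 kg·m².
ω_f = L / I = 7.512 / 1.859 = 4.040 rev/s.

|ω_f| ≈ 4.04 rev/s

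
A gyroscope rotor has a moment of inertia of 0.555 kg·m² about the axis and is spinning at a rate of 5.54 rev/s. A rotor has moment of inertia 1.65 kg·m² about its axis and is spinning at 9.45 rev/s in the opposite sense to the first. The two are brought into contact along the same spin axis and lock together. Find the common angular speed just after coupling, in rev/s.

No external torque acts about the common axis, so total angular momentum is conserved.
Taking A's sense as positive: L = (0.5550)(5.54) − (1.650)(9.45) = -12.52 kg·m²·rev/s.
Combined I = 0.5550 + 1.650 = 2.205 kg·m².
ω_f = L / I = -12.52 / 2.205 = -5.677 rev/s.

|ω_f| ≈ 5.68 rev/s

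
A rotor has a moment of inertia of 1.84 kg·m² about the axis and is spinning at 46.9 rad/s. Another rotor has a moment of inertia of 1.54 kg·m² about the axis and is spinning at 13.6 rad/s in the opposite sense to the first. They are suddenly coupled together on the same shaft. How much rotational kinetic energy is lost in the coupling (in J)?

The coupling torques are internal; angular momentum about the shared axis is conserved.
Taking A's sense as positive: L = (1.840)(46.9) − (1.540)(13.6) = 65.35 kg·m²·rad/s.
Combined I = 1.840 + 1.540 = 3.380 kg·m².
ω_f = L / I = 65.35 / 3.380 = 19.33 rad/s.
KE_i = ½ΣIω² = 2166 J; KE_f = ½(3.380)(19.33)² = 631.8 J.

ΔKE lost ≈ 1530 J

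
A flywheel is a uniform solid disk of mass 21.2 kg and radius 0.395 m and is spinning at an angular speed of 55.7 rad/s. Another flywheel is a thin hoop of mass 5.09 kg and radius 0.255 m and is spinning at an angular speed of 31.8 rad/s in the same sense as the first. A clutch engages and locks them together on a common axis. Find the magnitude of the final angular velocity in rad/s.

The coupling torques are internal; angular momentum about the shared axis is conserved.
Moments of inertia: I_A = ½(21.2)(0.395)² = 1.654 kg·m²; I_B = (5.09)(0.255)² = 0.3310 kg·m².
Taking A's sense as positive: L = (1.654)(55.7) + (0.3310)(31.8) = 102.6 kg·m²·rad/s.
Combined I = 1.654 + 0.3310 = 1.985 kg·m².
ω_f = L / I = 102.6 / 1.985 = 51.71 rad/s.

|ω_f| ≈ 51.7 rad/s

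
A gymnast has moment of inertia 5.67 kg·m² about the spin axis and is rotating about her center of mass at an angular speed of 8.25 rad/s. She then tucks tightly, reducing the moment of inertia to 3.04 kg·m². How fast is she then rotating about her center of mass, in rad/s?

With no external torque about the axis, L is conserved: I₁ω₁ = I₂ω₂.
ω₂ = I₁ω₁ / I₂ = (5.670)(8.25 rad/s) / (3.040) = 15.39 rad/s.

ω₂ ≈ 15.4 rad/s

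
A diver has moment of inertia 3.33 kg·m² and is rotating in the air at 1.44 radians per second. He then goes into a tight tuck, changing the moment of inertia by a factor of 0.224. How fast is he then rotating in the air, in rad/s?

With no external torque about the axis, L is conserved: I₁ω₁ = I₂ω₂.
I₂ = 0.224 × 3.33 = 0.7459 kg·m².
ω₂ = I₁ω₁ / I₂ = (3.330)(1.44 rad/s) / (0.7459) = 6.429 rad/s.

ω₂ ≈ 6.43 rad/s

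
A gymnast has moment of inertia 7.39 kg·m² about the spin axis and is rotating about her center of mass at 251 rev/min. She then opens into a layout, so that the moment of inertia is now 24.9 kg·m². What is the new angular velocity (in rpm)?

ω₂ ≈ 74.5 rpm

Angular momentum about the spin axis is conserved since the torque about it is zero.
ω₂ = I₁ω₁ / I₂ = (7.390)(251 rpm) / (24.90) = 74.49 rpm.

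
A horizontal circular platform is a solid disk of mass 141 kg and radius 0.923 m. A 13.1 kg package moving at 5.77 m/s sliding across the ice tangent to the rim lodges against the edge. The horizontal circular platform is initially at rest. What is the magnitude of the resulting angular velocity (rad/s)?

About the central axle the impulsive forces during the collision are internal, so angular momentum about that axis is conserved.
I_p = ½(141)(0.923)² = 60.06 kg·m². Taking the sense of the package's angular momentum as positive, L_{package} = m v R = (13.1)(5.77)(0.923) = 69.77 kg·m²/s.
L_i = 0 + 69.77 = 69.77 kg·m²/s.
After sticking, I_f = I_p + m R² = 60.06 + (13.1)(0.923)² = 71.22 kg·m².
ω_f = L_i / I_f = 69.77 / 71.22 = 0.9796 rad/s.

|ω_f| ≈ 0.980 rad/s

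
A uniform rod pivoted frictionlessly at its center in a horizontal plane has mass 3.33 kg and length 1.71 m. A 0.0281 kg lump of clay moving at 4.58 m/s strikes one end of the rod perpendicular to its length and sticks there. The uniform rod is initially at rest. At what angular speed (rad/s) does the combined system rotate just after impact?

|ω_f| ≈ 0.132 rad/s

The axle reaction passes through the pivot and exerts no torque about it; angular momentum about the pivot is conserved through the impact.
I_p = (1/12)(3.33)(1.71)² = 0.8114 kg·m². Taking the sense of the lump of clay's angular momentum as positive, L_{lump} = m v R = (0.0281)(4.58)(1.71/2) = 0.1100 kg·m²/s.
L_i = 0 + 0.1100 = 0.1100 kg·m²/s.
After sticking, I_f = I_p + m R² = 0.8114 + (0.0281)(1.71/2)² = 0.8320 kg·m².
ω_f = L_i / I_f = 0.1100 / 0.8320 = 0.1323 rad/s.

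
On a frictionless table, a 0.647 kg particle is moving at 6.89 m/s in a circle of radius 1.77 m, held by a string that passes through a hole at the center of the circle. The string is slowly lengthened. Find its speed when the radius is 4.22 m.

v₂ ≈ 2.89 m/s

Central (radial) force ⇒ zero torque about the center ⇒ m v r is constant.
v₂ = v₁ r₁ / r₂ = (6.89)(1.77) / (4.22) = 2.890 m/s.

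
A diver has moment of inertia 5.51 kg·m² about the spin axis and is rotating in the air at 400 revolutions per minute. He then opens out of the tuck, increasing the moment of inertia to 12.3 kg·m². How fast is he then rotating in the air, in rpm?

With no external torque about the axis, L is conserved: I₁ω₁ = I₂ω₂.
ω₂ = I₁ω₁ / I₂ = (5.510)(400 rpm) / (12.30) = 179.2 rpm.

ω₂ ≈ 179 rpm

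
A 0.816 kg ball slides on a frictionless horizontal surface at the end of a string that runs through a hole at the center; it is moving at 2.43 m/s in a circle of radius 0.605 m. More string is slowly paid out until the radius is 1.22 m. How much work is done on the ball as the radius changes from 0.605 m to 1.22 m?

W ≈ -1.82 J

The only horizontal force on the mass is along the cord (radial), so it exerts no torque about the hole and angular momentum m v r is conserved.
v₂ = v₁ r₁ / r₂ = (2.43)(0.605) / (1.22) = 1.205 m/s.
W = ΔKE = ½m(v₂² − v₁²) = -1.817 J.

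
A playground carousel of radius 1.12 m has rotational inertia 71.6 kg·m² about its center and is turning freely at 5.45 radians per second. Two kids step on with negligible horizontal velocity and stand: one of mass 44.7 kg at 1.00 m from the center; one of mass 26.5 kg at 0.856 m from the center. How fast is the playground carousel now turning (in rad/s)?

ω_f ≈ 2.88 rad/s

The added mass arrives with no angular momentum about the center, and any external torque about the center is negligible, so the system's angular momentum is conserved.
Added inertia Σmr² = (44.7)(1.00)² + (26.5)(0.856)² = 64.12 kg·m²; I_f = 71.60 + 64.12 = 135.7 kg·m².
ω_f = I_p ω_i / I_f = (71.60)(5.45) / 135.7 = 2.875 rad/s.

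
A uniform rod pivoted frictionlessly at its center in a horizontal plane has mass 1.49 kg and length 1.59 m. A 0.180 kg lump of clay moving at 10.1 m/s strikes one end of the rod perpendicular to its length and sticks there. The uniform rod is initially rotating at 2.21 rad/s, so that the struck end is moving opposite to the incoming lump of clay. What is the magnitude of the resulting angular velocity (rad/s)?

|ω_f| ≈ 1.76 rad/s

The axle reaction passes through the pivot and exerts no torque about it; angular momentum about the pivot is conserved through the impact.
I_p = (1/12)(1.49)(1.59)² = 0.3139 kg·m². Taking the sense of the lump of clay's angular momentum as positive, L_{lump} = m v R = (0.180)(10.1)(1.59/2) = 1.445 kg·m²/s.
L_i = −I_p ω_p + m v R = −(0.3139)(2.21) + 1.445 = 0.7516 kg·m²/s.
After sticking, I_f = I_p + m R² = 0.3139 + (0.180)(1.59/2)² = 0.4277 kg·m².
ω_f = L_i / I_f = 0.7516 / 0.4277 = 1.757 rad/s.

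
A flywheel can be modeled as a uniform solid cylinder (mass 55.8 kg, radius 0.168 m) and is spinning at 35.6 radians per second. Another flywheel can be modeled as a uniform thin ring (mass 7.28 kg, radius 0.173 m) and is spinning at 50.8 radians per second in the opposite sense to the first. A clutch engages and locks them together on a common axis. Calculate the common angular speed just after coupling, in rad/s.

The coupling torques are internal; angular momentum about the shared axis is conserved.
Moments of inertia: I_A = ½(55.8)(0.168)² = 0.7874 kg·m²; I_B = (7.28)(0.173)² = 0.2179 kg·m².
Taking A's sense as positive: L = (0.7874)(35.6) − (0.2179)(50.8) = 16.96 kg·m²·rad/s.
Combined I = 0.7874 + 0.2179 = 1.005 kg·m².
ω_f = L / I = 16.96 / 1.005 = 16.87 rad/s.

|ω_f| ≈ 16.9 rad/s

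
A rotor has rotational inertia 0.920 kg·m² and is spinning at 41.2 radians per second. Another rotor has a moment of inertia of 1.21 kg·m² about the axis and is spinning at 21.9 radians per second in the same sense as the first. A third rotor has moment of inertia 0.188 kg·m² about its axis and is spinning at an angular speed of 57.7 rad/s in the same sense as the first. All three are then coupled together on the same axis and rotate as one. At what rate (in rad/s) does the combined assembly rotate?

|ω_f| ≈ 32.5 rad/s

No external torque acts about the common axis, so total angular momentum is conserved.
Taking A's sense as positive: L = (0.9200)(41.2) + (1.210)(21.9) + (0.1880)(57.7) = 75.25 kg·m²·rad/s.
Combined I = 0.9200 + 1.210 + 0.1880 = 2.318 kg·m².
ω_f = L / I = 75.25 / 2.318 = 32.46 rad/s.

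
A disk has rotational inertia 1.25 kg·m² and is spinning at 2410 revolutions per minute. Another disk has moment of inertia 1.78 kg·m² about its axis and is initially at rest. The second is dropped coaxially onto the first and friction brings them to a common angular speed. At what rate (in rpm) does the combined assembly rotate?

|ω_f| ≈ 994 rpm

The coupling torques are internal; angular momentum about the shared axis is conserved.
Taking A's sense as positive: L = (1.250)(2410) = 3012 kg·m²·rpm.
Combined I = 1.250 + 1.780 = 3.030 kg·m².
ω_f = L / I = 3012 / 3.030 = 994.2 rpm.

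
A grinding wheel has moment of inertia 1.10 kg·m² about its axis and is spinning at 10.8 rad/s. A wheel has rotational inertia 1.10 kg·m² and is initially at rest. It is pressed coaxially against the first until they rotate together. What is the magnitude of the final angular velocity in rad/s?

|ω_f| ≈ 5.40 rad/s

The coupling torques are internal; angular momentum about the shared axis is conserved.
Taking A's sense as positive: L = (1.100)(10.8) = 11.88 kg·m²·rad/s.
Combined I = 1.100 + 1.100 = 2.200 kg·m².
ω_f = L / I = 11.88 / 2.200 = 5.400 rad/s.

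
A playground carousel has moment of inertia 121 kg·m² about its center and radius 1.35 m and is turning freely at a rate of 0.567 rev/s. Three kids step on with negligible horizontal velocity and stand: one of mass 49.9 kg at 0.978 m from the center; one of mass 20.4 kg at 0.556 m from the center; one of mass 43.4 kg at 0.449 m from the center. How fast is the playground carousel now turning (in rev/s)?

The added mass arrives with no angular momentum about the center, and any external torque about the center is negligible, so the system's angular momentum is conserved.
Added inertia Σmr² = (49.9)(0.978)² + (20.4)(0.556)² + (43.4)(0.449)² = 62.78 kg·m²; I_f = 121.0 + 62.78 = 183.8 kg·m².
ω_f = I_p ω_i / I_f = (121.0)(0.567) / 183.8 = 0.3733 rev/s.

ω_f ≈ 0.373 rev/s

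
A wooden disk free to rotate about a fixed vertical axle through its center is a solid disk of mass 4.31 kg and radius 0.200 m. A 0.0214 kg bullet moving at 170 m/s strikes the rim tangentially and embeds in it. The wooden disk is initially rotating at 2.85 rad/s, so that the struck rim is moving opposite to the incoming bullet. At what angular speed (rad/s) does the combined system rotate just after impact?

|ω_f| ≈ 5.54 rad/s

The axle reaction passes through the axle and exerts no torque about it; angular momentum about the axle is conserved through the impact.
I_p = ½(4.31)(0.200)² = 0.08620 kg·m². Taking the sense of the bullet's angular momentum as positive, L_{bullet} = m v R = (0.0214)(170)(0.200) = 0.7276 kg·m²/s.
L_i = −I_p ω_p + m v R = −(0.08620)(2.85) + 0.7276 = 0.4819 kg·m²/s.
After sticking, I_f = I_p + m R² = 0.08620 + (0.0214)(0.200)² = 0.08706 kg·m².
ω_f = L_i / I_f = 0.4819 / 0.08706 = 5.536 rad/s.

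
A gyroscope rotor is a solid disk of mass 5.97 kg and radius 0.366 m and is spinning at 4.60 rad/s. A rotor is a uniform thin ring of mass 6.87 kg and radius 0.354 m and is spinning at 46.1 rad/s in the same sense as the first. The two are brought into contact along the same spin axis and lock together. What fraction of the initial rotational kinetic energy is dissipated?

fraction ≈ 0.256

No external torque acts about the common axis, so total angular momentum is conserved.
Moments of inertia: I_A = ½(5.97)(0.366)² = 0.3999 kg·m²; I_B = (6.87)(0.354)² = 0.8609 kg·m².
Taking A's sense as positive: L = (0.3999)(4.60) + (0.8609)(46.1) = 41.53 kg·m²·rad/s.
Combined I = 0.3999 + 0.8609 = 1.261 kg·m².
ω_f = L / I = 41.53 / 1.261 = 32.94 rad/s.
KE_i = ½ΣIω² = 919.0 J; KE_f = ½(1.261)(32.94)² = 683.9 J.
Fraction dissipated = (KE_i − KE_f)/KE_i = 0.2558.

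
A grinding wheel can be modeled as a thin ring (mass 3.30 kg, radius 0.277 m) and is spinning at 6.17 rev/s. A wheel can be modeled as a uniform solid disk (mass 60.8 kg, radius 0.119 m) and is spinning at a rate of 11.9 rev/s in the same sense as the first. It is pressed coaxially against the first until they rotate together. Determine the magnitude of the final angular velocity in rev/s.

|ω_f| ≈ 9.78 rev/s

No external torque acts about the common axis, so total angular momentum is conserved.
Moments of inertia: I_A = (3.30)(0.277)² = 0.2532 kg·m²; I_B = ½(60.8)(0.119)² = 0.4305 kg·m².
Taking A's sense as positive: L = (0.2532)(6.17) + (0.4305)(11.9) = 6.685 kg·m²·rev/s.
Combined I = 0.2532 + 0.4305 = 0.6837 kg·m².
ω_f = L / I = 6.685 / 0.6837 = 9.778 rev/s.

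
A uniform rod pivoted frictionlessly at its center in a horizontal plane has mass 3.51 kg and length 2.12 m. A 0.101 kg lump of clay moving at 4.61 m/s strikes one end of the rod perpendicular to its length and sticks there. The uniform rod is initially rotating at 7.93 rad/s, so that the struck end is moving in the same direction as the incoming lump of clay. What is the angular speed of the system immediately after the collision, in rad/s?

|ω_f| ≈ 7.65 rad/s

About the pivot the impulsive forces during the collision are internal, so angular momentum about that axis is conserved.
I_p = (1/12)(3.51)(2.12)² = 1.315 kg·m². Taking the sense of the lump of clay's angular momentum as positive, L_{lump} = m v R = (0.101)(4.61)(2.12/2) = 0.4935 kg·m²/s.
L_i = +I_p ω_p + m v R = +(1.315)(7.93) + 0.4935 = 10.92 kg·m²/s.
After sticking, I_f = I_p + m R² = 1.315 + (0.101)(2.12/2)² = 1.428 kg·m².
ω_f = L_i / I_f = 10.92 / 1.428 = 7.645 rad/s.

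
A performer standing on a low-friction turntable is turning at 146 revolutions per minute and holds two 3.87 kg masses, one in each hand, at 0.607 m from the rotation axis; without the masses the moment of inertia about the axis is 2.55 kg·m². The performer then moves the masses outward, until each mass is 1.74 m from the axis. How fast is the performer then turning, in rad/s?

Angular momentum about the spin axis is conserved since the torque about it is zero.
I₁ = 2.55 + 2(3.87)(0.607)² = 5.402 kg·m²; I₂ = 2.55 + 2(3.87)(1.74)² = 25.98 kg·m².
ω₂ = I₁ω₁ / I₂ = (5.402)(146 rpm) / (25.98) = 30.35 rpm = 3.178 rad/s.

ω₂ ≈ 3.18 rad/s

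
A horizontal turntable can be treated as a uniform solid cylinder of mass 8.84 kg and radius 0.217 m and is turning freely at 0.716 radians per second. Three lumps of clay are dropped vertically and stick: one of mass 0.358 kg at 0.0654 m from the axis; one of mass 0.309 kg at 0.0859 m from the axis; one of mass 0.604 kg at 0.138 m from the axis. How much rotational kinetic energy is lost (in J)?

energy lost ≈ 0.00366 J

The added mass arrives with no angular momentum about the axis, and any external torque about the axis is negligible, so the system's angular momentum is conserved.
I_p = ½(8.84)(0.217)² = 0.2081 kg·m².
Added inertia Σmr² = (0.358)(0.0654)² + (0.309)(0.0859)² + (0.604)(0.138)² = 0.01531 kg·m²; I_f = 0.2081 + 0.01531 = 0.2234 kg·m².
ω_f = I_p ω_i / I_f = (0.2081)(0.716) / 0.2234 = 0.6669 rad/s.
KE_i = ½(0.2081)(0.7160 rad/s)² = 0.05335 J; KE_f = ½(0.2234)(0.6669)² = 0.04969 J.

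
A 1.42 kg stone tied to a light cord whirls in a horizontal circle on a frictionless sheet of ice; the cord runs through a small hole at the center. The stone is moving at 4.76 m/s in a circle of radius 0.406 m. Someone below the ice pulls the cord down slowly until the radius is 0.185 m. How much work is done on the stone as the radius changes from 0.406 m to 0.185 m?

Central (radial) force ⇒ zero torque about the center ⇒ m v r is constant.
v₂ = v₁ r₁ / r₂ = (4.76)(0.406) / (0.185) = 10.45 m/s.
W = ΔKE = ½m(v₂² − v₁²) = 61.39 J.

W ≈ 61.4 J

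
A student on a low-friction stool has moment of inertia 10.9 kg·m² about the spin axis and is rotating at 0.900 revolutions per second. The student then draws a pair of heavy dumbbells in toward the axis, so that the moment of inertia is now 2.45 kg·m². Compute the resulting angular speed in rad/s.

With no external torque about the axis, L is conserved: I₁ω₁ = I₂ω₂.
ω₂ = I₁ω₁ / I₂ = (10.90)(0.900 rev/s) / (2.450) = 4.004 rev/s = 25.16 rad/s.

ω₂ ≈ 25.2 rad/s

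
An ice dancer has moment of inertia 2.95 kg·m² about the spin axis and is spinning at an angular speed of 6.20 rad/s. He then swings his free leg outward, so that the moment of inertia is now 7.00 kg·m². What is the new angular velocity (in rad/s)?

Angular momentum about the spin axis is conserved since the torque about it is zero.
ω₂ = I₁ω₁ / I₂ = (2.950)(6.20 rad/s) / (7.000) = 2.613 rad/s.

ω₂ ≈ 2.61 rad/s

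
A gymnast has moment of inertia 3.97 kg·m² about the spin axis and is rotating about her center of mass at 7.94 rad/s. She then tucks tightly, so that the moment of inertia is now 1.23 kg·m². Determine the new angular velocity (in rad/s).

ω₂ ≈ 25.6 rad/s

With no external torque about the axis, L is conserved: I₁ω₁ = I₂ω₂.
ω₂ = I₁ω₁ / I₂ = (3.970)(7.94 rad/s) / (1.230) = 25.63 rad/s.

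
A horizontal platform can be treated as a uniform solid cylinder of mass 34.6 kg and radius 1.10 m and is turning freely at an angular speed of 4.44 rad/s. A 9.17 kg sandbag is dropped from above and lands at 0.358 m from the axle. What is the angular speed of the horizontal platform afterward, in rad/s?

ω_f ≈ 4.20 rad/s

The added mass arrives with no angular momentum about the axle, and any external torque about the axle is negligible, so the system's angular momentum is conserved.
I_p = ½(34.6)(1.10)² = 20.93 kg·m².
Added inertia Σmr² = (9.17)(0.358)² = 1.175 kg·m²; I_f = 20.93 + 1.175 = 22.11 kg·m².
ω_f = I_p ω_i / I_f = (20.93)(4.44) / 22.11 = 4.204 rad/s.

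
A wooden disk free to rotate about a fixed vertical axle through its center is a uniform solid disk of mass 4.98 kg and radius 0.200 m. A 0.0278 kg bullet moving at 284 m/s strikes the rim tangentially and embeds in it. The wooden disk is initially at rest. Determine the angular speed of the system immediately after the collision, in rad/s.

The axle reaction passes through the axle and exerts no torque about it; angular momentum about the axle is conserved through the impact.
I_p = ½(4.98)(0.200)² = 0.09960 kg·m². Taking the sense of the bullet's angular momentum as positive, L_{bullet} = m v R = (0.0278)(284)(0.200) = 1.579 kg·m²/s.
L_i = 0 + 1.579 = 1.579 kg·m²/s.
After sticking, I_f = I_p + m R² = 0.09960 + (0.0278)(0.200)² = 0.1007 kg·m².
ω_f = L_i / I_f = 1.579 / 0.1007 = 15.68 rad/s.

|ω_f| ≈ 15.7 rad/s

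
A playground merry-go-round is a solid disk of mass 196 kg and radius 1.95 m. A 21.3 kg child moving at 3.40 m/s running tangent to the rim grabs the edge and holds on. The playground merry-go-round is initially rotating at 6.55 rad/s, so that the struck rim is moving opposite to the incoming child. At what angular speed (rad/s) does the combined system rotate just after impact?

|ω_f| ≈ 5.07 rad/s

About the axle the impulsive forces during the collision are internal, so angular momentum about that axis is conserved.
I_p = ½(196)(1.95)² = 372.6 kg·m². Taking the sense of the child's angular momentum as positive, L_{child} = m v R = (21.3)(3.40)(1.95) = 141.2 kg·m²/s.
L_i = −I_p ω_p + m v R = −(372.6)(6.55) + 141.2 = -2300 kg·m²/s.
After sticking, I_f = I_p + m R² = 372.6 + (21.3)(1.95)² = 453.6 kg·m².
ω_f = L_i / I_f = -2300 / 453.6 = -5.069 rad/s.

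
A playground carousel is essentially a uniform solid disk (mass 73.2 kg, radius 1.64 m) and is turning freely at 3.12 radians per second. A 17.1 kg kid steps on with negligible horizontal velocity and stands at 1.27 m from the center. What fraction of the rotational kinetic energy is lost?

fraction ≈ 0.219

No external torque acts about the center; L_before = L_after.
I_p = ½(73.2)(1.64)² = 98.44 kg·m².
Added inertia Σmr² = (17.1)(1.27)² = 27.58 kg·m²; I_f = 98.44 + 27.58 = 126.0 kg·m².
ω_f = I_p ω_i / I_f = (98.44)(3.12) / 126.0 = 2.437 rad/s.
KE_i = ½(98.44)(3.120 rad/s)² = 479.1 J; KE_f = ½(126.0)(2.437)² = 374.3 J.
Fraction lost = 0.2189.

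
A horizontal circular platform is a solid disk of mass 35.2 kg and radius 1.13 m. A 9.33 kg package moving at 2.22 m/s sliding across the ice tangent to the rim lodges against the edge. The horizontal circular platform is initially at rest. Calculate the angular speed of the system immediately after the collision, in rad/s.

About the central axle the impulsive forces during the collision are internal, so angular momentum about that axis is conserved.
I_p = ½(35.2)(1.13)² = 22.47 kg·m². Taking the sense of the package's angular momentum as positive, L_{package} = m v R = (9.33)(2.22)(1.13) = 23.41 kg·m²/s.
L_i = 0 + 23.41 = 23.41 kg·m²/s.
After sticking, I_f = I_p + m R² = 22.47 + (9.33)(1.13)² = 34.39 kg·m².
ω_f = L_i / I_f = 23.41 / 34.39 = 0.6806 rad/s.

|ω_f| ≈ 0.681 rad/s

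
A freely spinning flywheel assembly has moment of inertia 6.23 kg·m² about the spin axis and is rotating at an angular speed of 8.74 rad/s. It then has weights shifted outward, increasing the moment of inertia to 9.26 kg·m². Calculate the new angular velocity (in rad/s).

ω₂ ≈ 5.88 rad/s

With no external torque about the axis, L is conserved: I₁ω₁ = I₂ω₂.
ω₂ = I₁ω₁ / I₂ = (6.230)(8.74 rad/s) / (9.260) = 5.880 rad/s.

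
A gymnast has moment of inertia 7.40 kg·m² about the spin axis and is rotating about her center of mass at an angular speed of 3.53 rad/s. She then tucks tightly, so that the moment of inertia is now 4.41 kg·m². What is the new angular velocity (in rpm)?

No external torque acts about the spin axis, so angular momentum is conserved.
ω₂ = I₁ω₁ / I₂ = (7.400)(3.53 rad/s) / (4.410) = 5.923 rad/s = 56.56 rpm.

ω₂ ≈ 56.6 rpm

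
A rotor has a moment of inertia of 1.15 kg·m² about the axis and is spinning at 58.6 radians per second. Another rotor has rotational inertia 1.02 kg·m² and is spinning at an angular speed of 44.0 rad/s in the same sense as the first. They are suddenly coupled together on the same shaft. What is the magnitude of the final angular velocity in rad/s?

|ω_f| ≈ 51.7 rad/s

The coupling torques are internal; angular momentum about the shared axis is conserved.
Taking A's sense as positive: L = (1.150)(58.6) + (1.020)(44.0) = 112.3 kg·m²·rad/s.
Combined I = 1.150 + 1.020 = 2.170 kg·m².
ω_f = L / I = 112.3 / 2.170 = 51.74 rad/s.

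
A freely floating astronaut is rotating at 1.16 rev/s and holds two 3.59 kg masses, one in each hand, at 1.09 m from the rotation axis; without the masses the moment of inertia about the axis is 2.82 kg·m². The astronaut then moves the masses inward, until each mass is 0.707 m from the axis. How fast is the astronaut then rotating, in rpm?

ω₂ ≈ 123 rpm

With no external torque about the axis, L is conserved: I₁ω₁ = I₂ω₂.
I₁ = 2.82 + 2(3.59)(1.09)² = 11.35 kg·m²; I₂ = 2.82 + 2(3.59)(0.707)² = 6.409 kg·m².
ω₂ = I₁ω₁ / I₂ = (11.35)(1.16 rev/s) / (6.409) = 2.054 rev/s = 123.3 rpm.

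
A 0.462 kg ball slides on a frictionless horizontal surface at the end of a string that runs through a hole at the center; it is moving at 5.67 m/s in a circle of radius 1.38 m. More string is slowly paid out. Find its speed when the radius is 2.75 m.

v₂ ≈ 2.85 m/s

The only horizontal force on the mass is along the cord (radial), so it exerts no torque about the hole and angular momentum m v r is conserved.
v₂ = v₁ r₁ / r₂ = (5.67)(1.38) / (2.75) = 2.845 m/s.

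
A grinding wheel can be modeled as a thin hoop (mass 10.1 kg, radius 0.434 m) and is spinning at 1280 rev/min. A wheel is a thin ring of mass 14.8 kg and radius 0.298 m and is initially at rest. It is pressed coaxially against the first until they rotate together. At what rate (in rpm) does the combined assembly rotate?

|ω_f| ≈ 757 rpm

No external torque acts about the common axis, so total angular momentum is conserved.
Moments of inertia: I_A = (10.1)(0.434)² = 1.902 kg·m²; I_B = (14.8)(0.298)² = 1.314 kg·m².
Taking A's sense as positive: L = (1.902)(1280) = 2435 kg·m²·rpm.
Combined I = 1.902 + 1.314 = 3.217 kg·m².
ω_f = L / I = 2435 / 3.217 = 757.0 rpm.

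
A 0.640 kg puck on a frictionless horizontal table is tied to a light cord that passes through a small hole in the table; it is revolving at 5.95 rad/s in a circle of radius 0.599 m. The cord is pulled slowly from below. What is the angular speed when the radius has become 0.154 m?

ω₂ ≈ 90.0 rad/s

The constraining force is radial, so m r² ω about the center is conserved.
ω₂ = ω₁ (r₁/r₂)² = (5.95)(0.599/0.154)² = 90.02 rad/s.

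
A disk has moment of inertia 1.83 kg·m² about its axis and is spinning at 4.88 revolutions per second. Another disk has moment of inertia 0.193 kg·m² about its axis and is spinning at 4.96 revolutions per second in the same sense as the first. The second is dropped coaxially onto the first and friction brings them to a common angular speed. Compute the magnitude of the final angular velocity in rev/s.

|ω_f| ≈ 4.89 rev/s

No external torque acts about the common axis, so total angular momentum is conserved.
Taking A's sense as positive: L = (1.830)(4.88) + (0.1930)(4.96) = 9.888 kg·m²·rev/s.
Combined I = 1.830 + 0.1930 = 2.023 kg·m².
ω_f = L / I = 9.888 / 2.023 = 4.888 rev/s.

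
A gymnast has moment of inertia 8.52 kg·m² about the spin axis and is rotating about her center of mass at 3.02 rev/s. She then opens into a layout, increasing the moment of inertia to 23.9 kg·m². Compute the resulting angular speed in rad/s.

Angular momentum about the spin axis is conserved since the torque about it is zero.
ω₂ = I₁ω₁ / I₂ = (8.520)(3.02 rev/s) / (23.90) = 1.077 rev/s = 6.764 rad/s.

ω₂ ≈ 6.76 rad/s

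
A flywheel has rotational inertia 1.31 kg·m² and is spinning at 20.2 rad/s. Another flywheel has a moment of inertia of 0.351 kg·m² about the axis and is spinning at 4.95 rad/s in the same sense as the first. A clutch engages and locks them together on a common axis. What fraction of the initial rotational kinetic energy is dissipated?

fraction ≈ 0.119

The coupling torques are internal; angular momentum about the shared axis is conserved.
Taking A's sense as positive: L = (1.310)(20.2) + (0.3510)(4.95) = 28.20 kg·m²·rad/s.
Combined I = 1.310 + 0.3510 = 1.661 kg·m².
ω_f = L / I = 28.20 / 1.661 = 16.98 rad/s.
KE_i = ½ΣIω² = 271.6 J; KE_f = ½(1.661)(16.98)² = 239.4 J.
Fraction dissipated = (KE_i − KE_f)/KE_i = 0.1185.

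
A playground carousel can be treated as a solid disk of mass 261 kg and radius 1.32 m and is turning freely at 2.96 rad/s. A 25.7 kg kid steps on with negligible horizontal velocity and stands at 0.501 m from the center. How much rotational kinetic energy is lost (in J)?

No external torque acts about the center; L_before = L_after.
I_p = ½(261)(1.32)² = 227.4 kg·m².
Added inertia Σmr² = (25.7)(0.501)² = 6.451 kg·m²; I_f = 227.4 + 6.451 = 233.8 kg·m².
ω_f = I_p ω_i / I_f = (227.4)(2.96) / 233.8 = 2.878 rad/s.
KE_i = ½(227.4)(2.960 rad/s)² = 996.1 J; KE_f = ½(233.8)(2.878)² = 968.6 J.

energy lost ≈ 27.5 J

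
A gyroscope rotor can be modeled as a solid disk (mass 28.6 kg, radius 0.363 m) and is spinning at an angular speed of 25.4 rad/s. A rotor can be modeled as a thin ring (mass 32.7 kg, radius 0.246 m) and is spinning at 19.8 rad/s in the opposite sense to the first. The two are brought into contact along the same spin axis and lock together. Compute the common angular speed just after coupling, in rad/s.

No external torque acts about the common axis, so total angular momentum is conserved.
Moments of inertia: I_A = ½(28.6)(0.363)² = 1.884 kg·m²; I_B = (32.7)(0.246)² = 1.979 kg·m².
Taking A's sense as positive: L = (1.884)(25.4) − (1.979)(19.8) = 8.679 kg·m²·rad/s.
Combined I = 1.884 + 1.979 = 3.863 kg·m².
ω_f = L / I = 8.679 / 3.863 = 2.247 rad/s.

|ω_f| ≈ 2.25 rad/s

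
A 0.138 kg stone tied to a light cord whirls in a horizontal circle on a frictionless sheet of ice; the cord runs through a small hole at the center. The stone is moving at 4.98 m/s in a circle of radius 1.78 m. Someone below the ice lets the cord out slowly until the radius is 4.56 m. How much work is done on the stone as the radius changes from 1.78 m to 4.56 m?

Central (radial) force ⇒ zero torque about the center ⇒ m v r is constant.
v₂ = v₁ r₁ / r₂ = (4.98)(1.78) / (4.56) = 1.944 m/s.
W = ΔKE = ½m(v₂² − v₁²) = -1.450 J.

W ≈ -1.45 J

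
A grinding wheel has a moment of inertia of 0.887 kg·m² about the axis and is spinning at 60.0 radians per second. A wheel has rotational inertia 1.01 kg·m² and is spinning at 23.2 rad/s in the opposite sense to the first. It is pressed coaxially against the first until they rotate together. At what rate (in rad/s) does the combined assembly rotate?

No external torque acts about the common axis, so total angular momentum is conserved.
Taking A's sense as positive: L = (0.8870)(60.0) − (1.010)(23.2) = 29.79 kg·m²·rad/s.
Combined I = 0.8870 + 1.010 = 1.897 kg·m².
ω_f = L / I = 29.79 / 1.897 = 15.70 rad/s.

|ω_f| ≈ 15.7 rad/s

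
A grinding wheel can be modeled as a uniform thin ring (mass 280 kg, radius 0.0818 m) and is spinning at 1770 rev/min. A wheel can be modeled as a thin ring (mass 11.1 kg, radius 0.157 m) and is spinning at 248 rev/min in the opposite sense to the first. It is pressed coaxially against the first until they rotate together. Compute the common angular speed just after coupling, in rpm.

|ω_f| ≈ 1510 rpm

The coupling torques are internal; angular momentum about the shared axis is conserved.
Moments of inertia: I_A = (280)(0.0818)² = 1.874 kg·m²; I_B = (11.1)(0.157)² = 0.2736 kg·m².
Taking A's sense as positive: L = (1.874)(1770) − (0.2736)(248) = 3248 kg·m²·rpm.
Combined I = 1.874 + 0.2736 = 2.147 kg·m².
ω_f = L / I = 3248 / 2.147 = 1513 rpm.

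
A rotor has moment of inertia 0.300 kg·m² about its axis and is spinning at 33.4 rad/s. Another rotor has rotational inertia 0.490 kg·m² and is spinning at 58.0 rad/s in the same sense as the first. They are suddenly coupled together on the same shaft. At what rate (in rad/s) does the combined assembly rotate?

The coupling torques are internal; angular momentum about the shared axis is conserved.
Taking A's sense as positive: L = (0.3000)(33.4) + (0.4900)(58.0) = 38.44 kg·m²·rad/s.
Combined I = 0.3000 + 0.4900 = 0.7900 kg·m².
ω_f = L / I = 38.44 / 0.7900 = 48.66 rad/s.

|ω_f| ≈ 48.7 rad/s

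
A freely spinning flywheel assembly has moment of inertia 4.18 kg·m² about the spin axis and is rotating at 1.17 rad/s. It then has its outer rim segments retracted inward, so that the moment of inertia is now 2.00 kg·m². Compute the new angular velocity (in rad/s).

ω₂ ≈ 2.45 rad/s

Angular momentum about the spin axis is conserved since the torque about it is zero.
ω₂ = I₁ω₁ / I₂ = (4.180)(1.17 rad/s) / (2.000) = 2.445 rad/s.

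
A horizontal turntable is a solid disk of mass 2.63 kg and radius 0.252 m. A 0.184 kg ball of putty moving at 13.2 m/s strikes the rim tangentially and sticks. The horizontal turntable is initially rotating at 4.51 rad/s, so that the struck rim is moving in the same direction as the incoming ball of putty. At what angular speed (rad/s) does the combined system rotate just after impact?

|ω_f| ≈ 10.4 rad/s

The axle reaction passes through the axle and exerts no torque about it; angular momentum about the axle is conserved through the impact.
I_p = ½(2.63)(0.252)² = 0.08351 kg·m². Taking the sense of the ball of putty's angular momentum as positive, L_{ball} = m v R = (0.184)(13.2)(0.252) = 0.6121 kg·m²/s.
L_i = +I_p ω_p + m v R = +(0.08351)(4.51) + 0.6121 = 0.9887 kg·m²/s.
After sticking, I_f = I_p + m R² = 0.08351 + (0.184)(0.252)² = 0.09519 kg·m².
ω_f = L_i / I_f = 0.9887 / 0.09519 = 10.39 rad/s.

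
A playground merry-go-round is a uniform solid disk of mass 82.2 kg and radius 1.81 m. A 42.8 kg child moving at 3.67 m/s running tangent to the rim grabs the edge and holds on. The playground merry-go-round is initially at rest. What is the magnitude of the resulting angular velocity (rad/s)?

About the axle the impulsive forces during the collision are internal, so angular momentum about that axis is conserved.
I_p = ½(82.2)(1.81)² = 134.6 kg·m². Taking the sense of the child's angular momentum as positive, L_{child} = m v R = (42.8)(3.67)(1.81) = 284.3 kg·m²/s.
L_i = 0 + 284.3 = 284.3 kg·m²/s.
After sticking, I_f = I_p + m R² = 134.6 + (42.8)(1.81)² = 274.9 kg·m².
ω_f = L_i / I_f = 284.3 / 274.9 = 1.034 rad/s.

|ω_f| ≈ 1.03 rad/s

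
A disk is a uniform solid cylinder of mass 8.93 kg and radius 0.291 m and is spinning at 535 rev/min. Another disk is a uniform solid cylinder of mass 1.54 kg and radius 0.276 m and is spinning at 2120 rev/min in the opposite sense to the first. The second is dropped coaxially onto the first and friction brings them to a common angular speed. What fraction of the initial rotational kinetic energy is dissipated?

fraction ≈ 0.963

The coupling torques are internal; angular momentum about the shared axis is conserved.
Moments of inertia: I_A = ½(8.93)(0.291)² = 0.3781 kg·m²; I_B = ½(1.54)(0.276)² = 0.05866 kg·m².
Taking A's sense as positive: L = (0.3781)(535) − (0.05866)(2120) = 77.93 kg·m²·rpm.
Combined I = 0.3781 + 0.05866 = 0.4368 kg·m².
ω_f = L / I = 77.93 / 0.4368 = 178.4 rpm.
KE_i = ½ΣIω² = 2039 J; KE_f = ½(0.4368)(18.69)² = 76.25 J.
Fraction dissipated = (KE_i − KE_f)/KE_i = 0.9626.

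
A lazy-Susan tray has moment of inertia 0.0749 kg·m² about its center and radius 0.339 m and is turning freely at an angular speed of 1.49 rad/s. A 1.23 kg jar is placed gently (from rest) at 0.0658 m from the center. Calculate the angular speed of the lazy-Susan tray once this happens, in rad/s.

No external torque acts about the center; L_before = L_after.
Added inertia Σmr² = (1.23)(0.0658)² = 0.005325 kg·m²; I_f = 0.07490 + 0.005325 = 0.08023 kg·m².
ω_f = I_p ω_i / I_f = (0.07490)(1.49) / 0.08023 = 1.391 rad/s.

ω_f ≈ 1.39 rad/s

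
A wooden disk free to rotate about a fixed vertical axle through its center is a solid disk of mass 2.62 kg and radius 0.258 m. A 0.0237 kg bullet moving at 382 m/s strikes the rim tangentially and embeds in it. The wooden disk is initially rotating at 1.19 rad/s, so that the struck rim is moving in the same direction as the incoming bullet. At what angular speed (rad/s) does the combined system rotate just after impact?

About the axle the impulsive forces during the collision are internal, so angular momentum about that axis is conserved.
I_p = ½(2.62)(0.258)² = 0.08720 kg·m². Taking the sense of the bullet's angular momentum as positive, L_{bullet} = m v R = (0.0237)(382)(0.258) = 2.336 kg·m²/s.
L_i = +I_p ω_p + m v R = +(0.08720)(1.19) + 2.336 = 2.440 kg·m²/s.
After sticking, I_f = I_p + m R² = 0.08720 + (0.0237)(0.258)² = 0.08878 kg·m².
ω_f = L_i / I_f = 2.440 / 0.08878 = 27.48 rad/s.

|ω_f| ≈ 27.5 rad/s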